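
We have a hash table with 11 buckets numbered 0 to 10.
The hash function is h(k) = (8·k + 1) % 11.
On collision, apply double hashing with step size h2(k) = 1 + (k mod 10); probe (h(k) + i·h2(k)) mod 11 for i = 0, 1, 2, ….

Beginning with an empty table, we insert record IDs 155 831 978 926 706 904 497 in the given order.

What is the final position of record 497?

3

155 hashes to 9; slot 9 is free → place at 9.
831 hashes to 5; slot 5 is free → place at 5.
978 hashes to 4; slot 4 is free → place at 4.
926 hashes to 6; slot 6 is free → place at 6.
706 hashes to 6, h2=7; 6 taken → place at 2.
904 hashes to 6, h2=5; 6 taken → place at 0.
497 hashes to 6, h2=8; 6 taken → place at 3.
Table: [904, —, 706, 497, 978, 831, 926, —, —, 155, —]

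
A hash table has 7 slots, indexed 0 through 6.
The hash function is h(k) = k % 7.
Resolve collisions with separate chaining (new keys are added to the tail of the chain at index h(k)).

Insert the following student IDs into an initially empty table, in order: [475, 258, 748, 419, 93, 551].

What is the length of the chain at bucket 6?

475 -> bucket 6
258 -> bucket 6 (collision)
748 -> bucket 6 (collision)
419 -> bucket 6 (collision)
93 -> bucket 2
551 -> bucket 5
Final buckets:
0: .
1: .
2: 93
3: .
4: .
5: 551
6: 475 -> 258 -> 748 -> 419

4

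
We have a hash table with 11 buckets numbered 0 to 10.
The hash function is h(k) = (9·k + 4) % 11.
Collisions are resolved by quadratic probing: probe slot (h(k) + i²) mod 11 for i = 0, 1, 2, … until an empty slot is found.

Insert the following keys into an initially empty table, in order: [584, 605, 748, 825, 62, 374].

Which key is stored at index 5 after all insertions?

584 hashes to 2; slot 2 is free → place at 2.
605 hashes to 4; slot 4 is free → place at 4.
748 hashes to 4; 4 taken → place at 5.
825 hashes to 4; 4,5 taken → place at 8.
62 hashes to 1; slot 1 is free → place at 1.
374 hashes to 4; 4,5,8,2 taken → place at 9.
Table: [—, 62, 584, —, 605, 748, —, —, 825, 374, —]

748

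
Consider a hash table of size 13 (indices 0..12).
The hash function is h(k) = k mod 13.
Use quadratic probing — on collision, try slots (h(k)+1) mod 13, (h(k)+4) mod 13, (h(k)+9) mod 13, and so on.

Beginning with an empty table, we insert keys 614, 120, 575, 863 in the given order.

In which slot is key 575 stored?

614: h=3 → slot 3
120: h=3, probe 3,4 → slot 4
575: h=3, probe 3,4,7 → slot 7
863: h=5 → slot 5
Table: [-, -, -, 614, 120, 863, -, 575, -, -, -, -, -]

7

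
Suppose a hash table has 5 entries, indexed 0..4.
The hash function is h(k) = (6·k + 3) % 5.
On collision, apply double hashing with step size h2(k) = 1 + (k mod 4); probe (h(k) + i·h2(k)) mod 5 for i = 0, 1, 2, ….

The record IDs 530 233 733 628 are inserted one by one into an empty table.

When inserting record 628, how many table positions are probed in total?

2

Insert 530: h=3, slot 3 empty -> index 3.
Insert 233: h=1, slot 1 empty -> index 1.
Insert 733: h=1, h2=2, slots 1,3 occupied -> index 0.
Insert 628: h=1, h2=1, slot 1 occupied -> index 2.
Table: [733, 233, 628, 530, .]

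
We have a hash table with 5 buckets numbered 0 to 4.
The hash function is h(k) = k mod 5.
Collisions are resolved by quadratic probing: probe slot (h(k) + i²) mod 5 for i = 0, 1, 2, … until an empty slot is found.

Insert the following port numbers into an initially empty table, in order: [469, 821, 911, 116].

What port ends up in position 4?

469

Insert 469: h=4, slot 4 empty => index 4.
Insert 821: h=1, slot 1 empty => index 1.
Insert 911: h=1, slot 1 occupied => index 2.
Insert 116: h=1, slots 1,2 occupied => index 0.
Table: [116, 821, 911, ∅, 469]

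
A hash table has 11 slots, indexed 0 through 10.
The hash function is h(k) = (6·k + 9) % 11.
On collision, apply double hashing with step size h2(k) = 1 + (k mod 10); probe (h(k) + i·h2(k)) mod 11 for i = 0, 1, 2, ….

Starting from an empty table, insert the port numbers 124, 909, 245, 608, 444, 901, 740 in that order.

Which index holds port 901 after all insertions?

Insert 124: h=5, slot 5 empty → index 5.
Insert 909: h=7, slot 7 empty → index 7.
Insert 245: h=5, h2=6, slot 5 occupied → index 0.
Insert 608: h=5, h2=9, slot 5 occupied → index 3.
Insert 444: h=0, h2=5, slots 0,5 occupied → index 10.
Insert 901: h=3, h2=2, slots 3,5,7 occupied → index 9.
Insert 740: h=5, h2=1, slot 5 occupied → index 6.
Table: [245, ., ., 608, ., 124, 740, 909, ., 901, 444]

9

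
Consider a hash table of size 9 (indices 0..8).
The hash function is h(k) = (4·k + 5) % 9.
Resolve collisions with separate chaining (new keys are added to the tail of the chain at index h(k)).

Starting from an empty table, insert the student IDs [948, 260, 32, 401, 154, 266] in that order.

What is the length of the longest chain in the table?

948 -> bucket 8
260 -> bucket 1
32 -> bucket 7
401 -> bucket 7 (collision)
154 -> bucket 0
266 -> bucket 7 (collision)
Final buckets:
0: 154
1: 260
2: .
3: .
4: .
5: .
6: .
7: 32 -> 401 -> 266
8: 948

3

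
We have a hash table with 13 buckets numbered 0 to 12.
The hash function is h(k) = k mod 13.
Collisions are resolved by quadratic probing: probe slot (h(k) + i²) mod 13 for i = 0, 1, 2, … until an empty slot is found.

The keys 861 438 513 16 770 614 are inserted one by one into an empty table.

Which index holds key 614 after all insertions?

Insert 861: h=3, slot 3 empty => index 3.
Insert 438: h=9, slot 9 empty => index 9.
Insert 513: h=6, slot 6 empty => index 6.
Insert 16: h=3, slot 3 occupied => index 4.
Insert 770: h=3, slots 3,4 occupied => index 7.
Insert 614: h=3, slots 3,4,7 occupied => index 12.
Table: [—, —, —, 861, 16, —, 513, 770, —, 438, —, —, 614]

12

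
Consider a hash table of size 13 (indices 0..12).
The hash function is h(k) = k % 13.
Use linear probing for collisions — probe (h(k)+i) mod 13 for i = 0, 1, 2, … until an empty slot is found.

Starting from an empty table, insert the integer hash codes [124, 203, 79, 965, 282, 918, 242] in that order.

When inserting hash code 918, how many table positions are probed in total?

3

124 hashes to 7; slot 7 is free → place at 7.
203 hashes to 8; slot 8 is free → place at 8.
79 hashes to 1; slot 1 is free → place at 1.
965 hashes to 3; slot 3 is free → place at 3.
282 hashes to 9; slot 9 is free → place at 9.
918 hashes to 8; 8,9 taken → place at 10.
242 hashes to 8; 8,9,10 taken → place at 11.
Table: [., 79, ., 965, ., ., ., 124, 203, 282, 918, 242, .]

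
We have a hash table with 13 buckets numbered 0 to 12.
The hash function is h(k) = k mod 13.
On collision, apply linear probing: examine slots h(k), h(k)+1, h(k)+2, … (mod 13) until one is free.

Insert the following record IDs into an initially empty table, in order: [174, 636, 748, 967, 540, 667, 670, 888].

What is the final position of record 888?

Insert 174: h=5, slot 5 empty => index 5.
Insert 636: h=12, slot 12 empty => index 12.
Insert 748: h=7, slot 7 empty => index 7.
Insert 967: h=5, slot 5 occupied => index 6.
Insert 540: h=7, slot 7 occupied => index 8.
Insert 667: h=4, slot 4 empty => index 4.
Insert 670: h=7, slots 7,8 occupied => index 9.
Insert 888: h=4, slots 4,5,6,7,8,9 occupied => index 10.
Table: [_, _, _, _, 667, 174, 967, 748, 540, 670, 888, _, 636]

10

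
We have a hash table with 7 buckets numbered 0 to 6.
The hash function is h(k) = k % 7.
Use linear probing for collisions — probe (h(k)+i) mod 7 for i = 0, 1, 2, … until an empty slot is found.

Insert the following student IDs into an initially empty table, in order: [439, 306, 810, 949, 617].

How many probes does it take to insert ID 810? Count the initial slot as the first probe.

439: h=5 => slot 5
306: h=5, probe 5,6 => slot 6
810: h=5, probe 5,6,0 => slot 0
949: h=4 => slot 4
617: h=1 => slot 1
Table: [810, 617, —, —, 949, 439, 306]

3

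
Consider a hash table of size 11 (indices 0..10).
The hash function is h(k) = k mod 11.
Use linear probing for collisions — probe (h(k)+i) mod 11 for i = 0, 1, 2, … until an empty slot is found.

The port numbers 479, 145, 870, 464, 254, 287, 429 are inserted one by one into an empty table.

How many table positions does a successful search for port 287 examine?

5

Insert 479: h=6, slot 6 empty → index 6.
Insert 145: h=2, slot 2 empty → index 2.
Insert 870: h=1, slot 1 empty → index 1.
Insert 464: h=2, slot 2 occupied → index 3.
Insert 254: h=1, slots 1,2,3 occupied → index 4.
Insert 287: h=1, slots 1,2,3,4 occupied → index 5.
Insert 429: h=0, slot 0 empty → index 0.
Table: [429, 870, 145, 464, 254, 287, 479, -, -, -, -]
Lookup 287: h=1, probe 1,2,3,4,5 → found at 5.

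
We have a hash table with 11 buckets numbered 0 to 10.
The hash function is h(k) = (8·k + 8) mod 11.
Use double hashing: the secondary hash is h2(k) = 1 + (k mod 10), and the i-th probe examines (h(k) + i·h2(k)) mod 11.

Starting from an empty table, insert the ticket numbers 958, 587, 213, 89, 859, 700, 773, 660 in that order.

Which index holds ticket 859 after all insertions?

3

958: h=5 => slot 5
587: h=7 => slot 7
213: h=7, h2=4, probe 7,0 => slot 0
89: h=5, h2=10, probe 5,4 => slot 4
859: h=5, h2=10, probe 5,4,3 => slot 3
700: h=9 => slot 9
773: h=10 => slot 10
660: h=8 => slot 8
Table: [213, _, _, 859, 89, 958, _, 587, 660, 700, 773]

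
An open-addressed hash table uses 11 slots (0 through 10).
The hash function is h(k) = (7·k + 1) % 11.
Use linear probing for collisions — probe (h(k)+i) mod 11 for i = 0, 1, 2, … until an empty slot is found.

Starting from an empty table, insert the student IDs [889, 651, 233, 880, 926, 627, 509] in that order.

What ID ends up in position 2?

Insert 889: h=9, slot 9 empty => index 9.
Insert 651: h=4, slot 4 empty => index 4.
Insert 233: h=4, slot 4 occupied => index 5.
Insert 880: h=1, slot 1 empty => index 1.
Insert 926: h=4, slots 4,5 occupied => index 6.
Insert 627: h=1, slot 1 occupied => index 2.
Insert 509: h=0, slot 0 empty => index 0.
Table: [509, 880, 627, -, 651, 233, 926, -, -, 889, -]

627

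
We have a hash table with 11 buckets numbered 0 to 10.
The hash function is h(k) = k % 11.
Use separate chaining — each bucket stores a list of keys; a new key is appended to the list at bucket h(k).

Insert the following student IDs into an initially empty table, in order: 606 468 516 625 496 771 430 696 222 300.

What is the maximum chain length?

4

Insert 606: h=1, bucket 1 empty → new chain.
Insert 468: h=6, bucket 6 empty → new chain.
Insert 516: h=10, bucket 10 empty → new chain.
Insert 625: h=9, bucket 9 empty → new chain.
Insert 496: h=1, bucket 1 nonempty → append to chain.
Insert 771: h=1, bucket 1 nonempty → append to chain.
Insert 430: h=1, bucket 1 nonempty → append to chain.
Insert 696: h=3, bucket 3 empty → new chain.
Insert 222: h=2, bucket 2 empty → new chain.
Insert 300: h=3, bucket 3 nonempty → append to chain.
Final buckets:
0: —
1: 606 -> 496 -> 771 -> 430
2: 222
3: 696 -> 300
4: —
5: —
6: 468
7: —
8: —
9: 625
10: 516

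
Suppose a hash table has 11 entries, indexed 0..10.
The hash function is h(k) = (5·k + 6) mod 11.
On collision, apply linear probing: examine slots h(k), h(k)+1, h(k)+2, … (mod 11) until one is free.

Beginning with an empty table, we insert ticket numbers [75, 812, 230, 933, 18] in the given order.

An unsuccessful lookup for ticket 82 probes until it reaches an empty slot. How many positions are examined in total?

75: h=7 -> slot 7
812: h=7, probe 7,8 -> slot 8
230: h=1 -> slot 1
933: h=7, probe 7,8,9 -> slot 9
18: h=8, probe 8,9,10 -> slot 10
Table: [., 230, ., ., ., ., ., 75, 812, 933, 18]
Lookup 82: h=9, probe 9,10,0 → slot 0 empty, not found.

3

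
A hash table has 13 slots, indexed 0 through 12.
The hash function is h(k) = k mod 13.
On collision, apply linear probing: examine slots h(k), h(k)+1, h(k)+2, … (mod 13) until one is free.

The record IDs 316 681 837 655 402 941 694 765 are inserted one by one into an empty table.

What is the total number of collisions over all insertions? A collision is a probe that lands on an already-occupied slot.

Insert 316: h=4, slot 4 empty → index 4.
Insert 681: h=5, slot 5 empty → index 5.
Insert 837: h=5, slot 5 occupied → index 6.
Insert 655: h=5, slots 5,6 occupied → index 7.
Insert 402: h=12, slot 12 empty → index 12.
Insert 941: h=5, slots 5,6,7 occupied → index 8.
Insert 694: h=5, slots 5,6,7,8 occupied → index 9.
Insert 765: h=11, slot 11 empty → index 11.
Table: [., ., ., ., 316, 681, 837, 655, 941, 694, ., 765, 402]

10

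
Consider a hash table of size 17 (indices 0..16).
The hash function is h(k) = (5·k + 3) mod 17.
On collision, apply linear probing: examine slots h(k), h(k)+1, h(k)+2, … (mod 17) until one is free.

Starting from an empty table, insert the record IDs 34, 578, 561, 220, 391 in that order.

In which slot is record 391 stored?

Insert 34: h=3, slot 3 empty => index 3.
Insert 578: h=3, slot 3 occupied => index 4.
Insert 561: h=3, slots 3,4 occupied => index 5.
Insert 220: h=15, slot 15 empty => index 15.
Insert 391: h=3, slots 3,4,5 occupied => index 6.
Table: [—, —, —, 34, 578, 561, 391, —, —, —, —, —, —, —, —, 220, —]

6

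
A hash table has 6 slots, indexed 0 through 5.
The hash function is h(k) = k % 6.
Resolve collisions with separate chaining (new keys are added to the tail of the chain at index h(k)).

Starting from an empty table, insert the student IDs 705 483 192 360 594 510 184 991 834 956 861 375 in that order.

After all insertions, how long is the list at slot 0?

Insert 705: h=3, bucket 3 empty -> new chain.
Insert 483: h=3, bucket 3 nonempty -> append to chain.
Insert 192: h=0, bucket 0 empty -> new chain.
Insert 360: h=0, bucket 0 nonempty -> append to chain.
Insert 594: h=0, bucket 0 nonempty -> append to chain.
Insert 510: h=0, bucket 0 nonempty -> append to chain.
Insert 184: h=4, bucket 4 empty -> new chain.
Insert 991: h=1, bucket 1 empty -> new chain.
Insert 834: h=0, bucket 0 nonempty -> append to chain.
Insert 956: h=2, bucket 2 empty -> new chain.
Insert 861: h=3, bucket 3 nonempty -> append to chain.
Insert 375: h=3, bucket 3 nonempty -> append to chain.
Final buckets:
0: 192 -> 360 -> 594 -> 510 -> 834
1: 991
2: 956
3: 705 -> 483 -> 861 -> 375
4: 184
5: -

5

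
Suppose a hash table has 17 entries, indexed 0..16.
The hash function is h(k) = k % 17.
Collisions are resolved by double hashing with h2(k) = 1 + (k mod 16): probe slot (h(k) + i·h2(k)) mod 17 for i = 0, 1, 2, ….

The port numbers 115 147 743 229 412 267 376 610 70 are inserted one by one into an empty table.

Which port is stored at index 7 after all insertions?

115: h=13 -> slot 13
147: h=11 -> slot 11
743: h=12 -> slot 12
229: h=8 -> slot 8
412: h=4 -> slot 4
267: h=12, h2=12, probe 12,7 -> slot 7
376: h=2 -> slot 2
610: h=15 -> slot 15
70: h=2, h2=7, probe 2,9 -> slot 9
Table: [-, -, 376, -, 412, -, -, 267, 229, 70, -, 147, 743, 115, -, 610, -]

267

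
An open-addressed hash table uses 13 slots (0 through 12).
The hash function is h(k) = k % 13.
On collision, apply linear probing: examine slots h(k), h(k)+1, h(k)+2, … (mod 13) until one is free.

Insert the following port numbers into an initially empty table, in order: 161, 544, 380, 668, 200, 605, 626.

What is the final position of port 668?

161 hashes to 5; slot 5 is free => place at 5.
544 hashes to 11; slot 11 is free => place at 11.
380 hashes to 3; slot 3 is free => place at 3.
668 hashes to 5; 5 taken => place at 6.
200 hashes to 5; 5,6 taken => place at 7.
605 hashes to 7; 7 taken => place at 8.
626 hashes to 2; slot 2 is free => place at 2.
Table: [-, -, 626, 380, -, 161, 668, 200, 605, -, -, 544, -]

6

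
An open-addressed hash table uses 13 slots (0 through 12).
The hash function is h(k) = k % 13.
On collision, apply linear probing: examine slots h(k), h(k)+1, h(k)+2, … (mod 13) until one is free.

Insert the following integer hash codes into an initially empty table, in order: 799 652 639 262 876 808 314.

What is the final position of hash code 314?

Insert 799: h=6, slot 6 empty -> index 6.
Insert 652: h=2, slot 2 empty -> index 2.
Insert 639: h=2, slot 2 occupied -> index 3.
Insert 262: h=2, slots 2,3 occupied -> index 4.
Insert 876: h=5, slot 5 empty -> index 5.
Insert 808: h=2, slots 2,3,4,5,6 occupied -> index 7.
Insert 314: h=2, slots 2,3,4,5,6,7 occupied -> index 8.
Table: [-, -, 652, 639, 262, 876, 799, 808, 314, -, -, -, -]

8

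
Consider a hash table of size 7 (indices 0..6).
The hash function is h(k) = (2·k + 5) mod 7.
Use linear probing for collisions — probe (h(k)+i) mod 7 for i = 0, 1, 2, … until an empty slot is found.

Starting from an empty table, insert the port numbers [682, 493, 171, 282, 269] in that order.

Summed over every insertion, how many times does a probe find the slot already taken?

6

682 hashes to 4; slot 4 is free -> place at 4.
493 hashes to 4; 4 taken -> place at 5.
171 hashes to 4; 4,5 taken -> place at 6.
282 hashes to 2; slot 2 is free -> place at 2.
269 hashes to 4; 4,5,6 taken -> place at 0.
Table: [269, —, 282, —, 682, 493, 171]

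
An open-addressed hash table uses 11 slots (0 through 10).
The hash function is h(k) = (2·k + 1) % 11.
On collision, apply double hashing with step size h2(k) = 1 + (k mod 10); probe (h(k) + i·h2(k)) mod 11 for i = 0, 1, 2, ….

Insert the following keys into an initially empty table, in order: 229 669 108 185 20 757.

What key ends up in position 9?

229 hashes to 8; slot 8 is free → place at 8.
669 hashes to 8, h2=10; 8 taken → place at 7.
108 hashes to 8, h2=9; 8 taken → place at 6.
185 hashes to 8, h2=6; 8 taken → place at 3.
20 hashes to 8, h2=1; 8 taken → place at 9.
757 hashes to 8, h2=8; 8 taken → place at 5.
Table: [∅, ∅, ∅, 185, ∅, 757, 108, 669, 229, 20, ∅]

20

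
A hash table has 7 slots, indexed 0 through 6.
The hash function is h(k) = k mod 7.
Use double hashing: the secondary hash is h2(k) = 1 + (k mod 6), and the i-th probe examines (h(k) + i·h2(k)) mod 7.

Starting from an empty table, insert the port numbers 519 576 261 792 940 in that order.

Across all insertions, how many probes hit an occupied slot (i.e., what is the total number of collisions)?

Insert 519: h=1, slot 1 empty => index 1.
Insert 576: h=2, slot 2 empty => index 2.
Insert 261: h=2, h2=4, slot 2 occupied => index 6.
Insert 792: h=1, h2=1, slots 1,2 occupied => index 3.
Insert 940: h=2, h2=5, slot 2 occupied => index 0.
Table: [940, 519, 576, 792, _, _, 261]

4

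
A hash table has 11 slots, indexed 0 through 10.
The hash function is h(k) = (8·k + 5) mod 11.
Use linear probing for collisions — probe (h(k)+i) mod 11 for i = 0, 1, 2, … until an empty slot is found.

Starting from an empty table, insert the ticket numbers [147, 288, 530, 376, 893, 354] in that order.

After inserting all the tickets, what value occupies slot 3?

Insert 147: h=4, slot 4 empty -> index 4.
Insert 288: h=10, slot 10 empty -> index 10.
Insert 530: h=10, slot 10 occupied -> index 0.
Insert 376: h=10, slots 10,0 occupied -> index 1.
Insert 893: h=10, slots 10,0,1 occupied -> index 2.
Insert 354: h=10, slots 10,0,1,2 occupied -> index 3.
Table: [530, 376, 893, 354, 147, ., ., ., ., ., 288]

354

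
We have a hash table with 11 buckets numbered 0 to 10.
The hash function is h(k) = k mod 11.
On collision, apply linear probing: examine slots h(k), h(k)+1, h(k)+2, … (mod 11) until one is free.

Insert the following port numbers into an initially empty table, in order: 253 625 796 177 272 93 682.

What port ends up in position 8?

253: h=0 -> slot 0
625: h=9 -> slot 9
796: h=4 -> slot 4
177: h=1 -> slot 1
272: h=8 -> slot 8
93: h=5 -> slot 5
682: h=0, probe 0,1,2 -> slot 2
Table: [253, 177, 682, ∅, 796, 93, ∅, ∅, 272, 625, ∅]

272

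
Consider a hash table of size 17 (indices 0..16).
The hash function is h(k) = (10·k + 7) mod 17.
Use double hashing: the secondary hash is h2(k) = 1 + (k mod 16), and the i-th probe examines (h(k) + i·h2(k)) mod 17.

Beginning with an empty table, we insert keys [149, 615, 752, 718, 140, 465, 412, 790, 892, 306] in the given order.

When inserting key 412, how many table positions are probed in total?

149: h=1 → slot 1
615: h=3 → slot 3
752: h=13 → slot 13
718: h=13, h2=15, probe 13,11 → slot 11
140: h=13, h2=13, probe 13,9 → slot 9
465: h=16 → slot 16
412: h=13, h2=13, probe 13,9,5 → slot 5
790: h=2 → slot 2
892: h=2, h2=13, probe 2,15 → slot 15
306: h=7 → slot 7
Table: [-, 149, 790, 615, -, 412, -, 306, -, 140, -, 718, -, 752, -, 892, 465]

3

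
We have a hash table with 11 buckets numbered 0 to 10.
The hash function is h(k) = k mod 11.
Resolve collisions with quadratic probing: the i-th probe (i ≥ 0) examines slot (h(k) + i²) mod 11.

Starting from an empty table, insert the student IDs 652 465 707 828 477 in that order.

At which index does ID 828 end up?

1

652 hashes to 3; slot 3 is free → place at 3.
465 hashes to 3; 3 taken → place at 4.
707 hashes to 3; 3,4 taken → place at 7.
828 hashes to 3; 3,4,7 taken → place at 1.
477 hashes to 4; 4 taken → place at 5.
Table: [., 828, ., 652, 465, 477, ., 707, ., ., .]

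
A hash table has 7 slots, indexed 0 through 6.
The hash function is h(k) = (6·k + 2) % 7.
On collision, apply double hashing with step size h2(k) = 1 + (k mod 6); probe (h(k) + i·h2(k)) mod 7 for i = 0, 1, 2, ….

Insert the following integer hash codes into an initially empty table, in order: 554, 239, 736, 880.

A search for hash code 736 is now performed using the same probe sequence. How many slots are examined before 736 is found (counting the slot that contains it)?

554: h=1 -> slot 1
239: h=1, h2=6, probe 1,0 -> slot 0
736: h=1, h2=5, probe 1,6 -> slot 6
880: h=4 -> slot 4
Table: [239, 554, ∅, ∅, 880, ∅, 736]
Lookup 736: h=1, h2=5, probe 1,6 → found at 6.

2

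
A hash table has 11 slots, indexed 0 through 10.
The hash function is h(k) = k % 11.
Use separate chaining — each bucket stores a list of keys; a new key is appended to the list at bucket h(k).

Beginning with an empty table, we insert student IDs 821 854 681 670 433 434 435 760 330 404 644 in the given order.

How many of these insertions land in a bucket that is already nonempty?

821 -> bucket 7
854 -> bucket 7 (collision)
681 -> bucket 10
670 -> bucket 10 (collision)
433 -> bucket 4
434 -> bucket 5
435 -> bucket 6
760 -> bucket 1
330 -> bucket 0
404 -> bucket 8
644 -> bucket 6 (collision)
Final buckets:
0: 330
1: 760
2: ∅
3: ∅
4: 433
5: 434
6: 435 -> 644
7: 821 -> 854
8: 404
9: ∅
10: 681 -> 670

3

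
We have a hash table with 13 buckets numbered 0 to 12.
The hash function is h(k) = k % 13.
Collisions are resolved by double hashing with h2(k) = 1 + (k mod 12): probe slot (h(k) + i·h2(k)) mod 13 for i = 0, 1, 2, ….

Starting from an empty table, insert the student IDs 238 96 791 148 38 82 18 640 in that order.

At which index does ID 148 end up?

238: h=4 -> slot 4
96: h=5 -> slot 5
791: h=11 -> slot 11
148: h=5, h2=5, probe 5,10 -> slot 10
38: h=12 -> slot 12
82: h=4, h2=11, probe 4,2 -> slot 2
18: h=5, h2=7, probe 5,12,6 -> slot 6
640: h=3 -> slot 3
Table: [—, —, 82, 640, 238, 96, 18, —, —, —, 148, 791, 38]

10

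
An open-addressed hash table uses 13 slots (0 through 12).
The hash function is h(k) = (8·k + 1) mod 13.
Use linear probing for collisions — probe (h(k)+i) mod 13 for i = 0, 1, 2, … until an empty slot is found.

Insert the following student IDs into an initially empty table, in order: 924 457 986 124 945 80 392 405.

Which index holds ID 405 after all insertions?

924 hashes to 9; slot 9 is free => place at 9.
457 hashes to 4; slot 4 is free => place at 4.
986 hashes to 11; slot 11 is free => place at 11.
124 hashes to 5; slot 5 is free => place at 5.
945 hashes to 8; slot 8 is free => place at 8.
80 hashes to 4; 4,5 taken => place at 6.
392 hashes to 4; 4,5,6 taken => place at 7.
405 hashes to 4; 4,5,6,7,8,9 taken => place at 10.
Table: [_, _, _, _, 457, 124, 80, 392, 945, 924, 405, 986, _]

10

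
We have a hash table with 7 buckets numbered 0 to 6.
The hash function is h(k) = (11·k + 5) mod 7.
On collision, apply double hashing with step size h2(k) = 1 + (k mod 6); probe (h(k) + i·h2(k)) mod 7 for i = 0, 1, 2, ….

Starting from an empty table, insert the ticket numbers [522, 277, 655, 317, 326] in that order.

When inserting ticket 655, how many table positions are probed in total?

3

522 hashes to 0; slot 0 is free -> place at 0.
277 hashes to 0, h2=2; 0 taken -> place at 2.
655 hashes to 0, h2=2; 0,2 taken -> place at 4.
317 hashes to 6; slot 6 is free -> place at 6.
326 hashes to 0, h2=3; 0 taken -> place at 3.
Table: [522, _, 277, 326, 655, _, 317]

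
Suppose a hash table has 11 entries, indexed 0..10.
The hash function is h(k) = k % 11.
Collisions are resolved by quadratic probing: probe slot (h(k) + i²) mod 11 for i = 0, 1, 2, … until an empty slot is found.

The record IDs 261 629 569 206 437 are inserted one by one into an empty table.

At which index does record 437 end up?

6

261 hashes to 8; slot 8 is free -> place at 8.
629 hashes to 2; slot 2 is free -> place at 2.
569 hashes to 8; 8 taken -> place at 9.
206 hashes to 8; 8,9 taken -> place at 1.
437 hashes to 8; 8,9,1 taken -> place at 6.
Table: [-, 206, 629, -, -, -, 437, -, 261, 569, -]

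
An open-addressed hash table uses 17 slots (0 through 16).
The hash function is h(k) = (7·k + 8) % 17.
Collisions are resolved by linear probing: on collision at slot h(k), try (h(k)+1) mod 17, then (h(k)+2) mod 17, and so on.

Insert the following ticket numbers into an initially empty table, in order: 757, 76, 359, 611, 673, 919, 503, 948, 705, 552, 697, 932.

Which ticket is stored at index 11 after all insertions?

503

757 hashes to 3; slot 3 is free -> place at 3.
76 hashes to 13; slot 13 is free -> place at 13.
359 hashes to 5; slot 5 is free -> place at 5.
611 hashes to 1; slot 1 is free -> place at 1.
673 hashes to 10; slot 10 is free -> place at 10.
919 hashes to 15; slot 15 is free -> place at 15.
503 hashes to 10; 10 taken -> place at 11.
948 hashes to 14; slot 14 is free -> place at 14.
705 hashes to 13; 13,14,15 taken -> place at 16.
552 hashes to 13; 13,14,15,16 taken -> place at 0.
697 hashes to 8; slot 8 is free -> place at 8.
932 hashes to 4; slot 4 is free -> place at 4.
Table: [552, 611, ., 757, 932, 359, ., ., 697, ., 673, 503, ., 76, 948, 919, 705]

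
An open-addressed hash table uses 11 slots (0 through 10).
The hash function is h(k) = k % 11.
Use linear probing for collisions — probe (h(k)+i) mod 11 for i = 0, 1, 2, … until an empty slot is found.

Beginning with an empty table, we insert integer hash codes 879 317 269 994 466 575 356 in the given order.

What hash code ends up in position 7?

356

879 hashes to 10; slot 10 is free => place at 10.
317 hashes to 9; slot 9 is free => place at 9.
269 hashes to 5; slot 5 is free => place at 5.
994 hashes to 4; slot 4 is free => place at 4.
466 hashes to 4; 4,5 taken => place at 6.
575 hashes to 3; slot 3 is free => place at 3.
356 hashes to 4; 4,5,6 taken => place at 7.
Table: [∅, ∅, ∅, 575, 994, 269, 466, 356, ∅, 317, 879]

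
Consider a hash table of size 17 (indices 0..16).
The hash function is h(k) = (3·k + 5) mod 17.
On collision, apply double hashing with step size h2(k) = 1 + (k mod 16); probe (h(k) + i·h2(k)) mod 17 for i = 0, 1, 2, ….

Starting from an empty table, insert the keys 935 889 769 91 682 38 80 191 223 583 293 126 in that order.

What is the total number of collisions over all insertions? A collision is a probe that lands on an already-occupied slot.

935: h=5 → slot 5
889: h=3 → slot 3
769: h=0 → slot 0
91: h=6 → slot 6
682: h=11 → slot 11
38: h=0, h2=7, probe 0,7 → slot 7
80: h=7, h2=1, probe 7,8 → slot 8
191: h=0, h2=16, probe 0,16 → slot 16
223: h=11, h2=16, probe 11,10 → slot 10
583: h=3, h2=8, probe 3,11,2 → slot 2
293: h=0, h2=6, probe 0,6,12 → slot 12
126: h=9 → slot 9
Table: [769, _, 583, 889, _, 935, 91, 38, 80, 126, 223, 682, 293, _, _, _, 191]

8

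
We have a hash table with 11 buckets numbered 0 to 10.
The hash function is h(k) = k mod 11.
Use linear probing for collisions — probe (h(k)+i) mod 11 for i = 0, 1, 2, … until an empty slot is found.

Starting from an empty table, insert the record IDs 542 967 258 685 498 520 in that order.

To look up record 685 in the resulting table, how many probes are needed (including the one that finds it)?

2

542: h=3 -> slot 3
967: h=10 -> slot 10
258: h=5 -> slot 5
685: h=3, probe 3,4 -> slot 4
498: h=3, probe 3,4,5,6 -> slot 6
520: h=3, probe 3,4,5,6,7 -> slot 7
Table: [-, -, -, 542, 685, 258, 498, 520, -, -, 967]
Lookup 685: h=3, probe 3,4 → found at 4.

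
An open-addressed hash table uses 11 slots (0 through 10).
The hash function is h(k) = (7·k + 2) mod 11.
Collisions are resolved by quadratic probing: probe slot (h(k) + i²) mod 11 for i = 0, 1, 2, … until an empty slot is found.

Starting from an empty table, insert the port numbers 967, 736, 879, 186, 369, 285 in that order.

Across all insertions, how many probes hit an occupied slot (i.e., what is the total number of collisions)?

967: h=6 → slot 6
736: h=6, probe 6,7 → slot 7
879: h=6, probe 6,7,10 → slot 10
186: h=6, probe 6,7,10,4 → slot 4
369: h=0 → slot 0
285: h=6, probe 6,7,10,4,0,9 → slot 9
Table: [369, ., ., ., 186, ., 967, 736, ., 285, 879]

11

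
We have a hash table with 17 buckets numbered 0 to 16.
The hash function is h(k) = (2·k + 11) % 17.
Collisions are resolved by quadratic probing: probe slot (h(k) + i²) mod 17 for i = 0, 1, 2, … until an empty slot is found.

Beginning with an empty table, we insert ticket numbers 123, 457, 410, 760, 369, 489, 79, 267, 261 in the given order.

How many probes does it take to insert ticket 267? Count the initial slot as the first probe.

123 hashes to 2; slot 2 is free → place at 2.
457 hashes to 7; slot 7 is free → place at 7.
410 hashes to 15; slot 15 is free → place at 15.
760 hashes to 1; slot 1 is free → place at 1.
369 hashes to 1; 1,2 taken → place at 5.
489 hashes to 3; slot 3 is free → place at 3.
79 hashes to 16; slot 16 is free → place at 16.
267 hashes to 1; 1,2,5 taken → place at 10.
261 hashes to 6; slot 6 is free → place at 6.
Table: [., 760, 123, 489, ., 369, 261, 457, ., ., 267, ., ., ., ., 410, 79]

4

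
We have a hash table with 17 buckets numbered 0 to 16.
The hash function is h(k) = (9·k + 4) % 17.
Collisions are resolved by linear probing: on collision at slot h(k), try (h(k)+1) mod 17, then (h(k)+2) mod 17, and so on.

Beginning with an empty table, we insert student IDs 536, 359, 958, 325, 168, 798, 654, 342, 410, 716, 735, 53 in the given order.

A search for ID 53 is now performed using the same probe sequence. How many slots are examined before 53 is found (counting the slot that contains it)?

10

536: h=0 → slot 0
359: h=5 → slot 5
958: h=7 → slot 7
325: h=5, probe 5,6 → slot 6
168: h=3 → slot 3
798: h=12 → slot 12
654: h=8 → slot 8
342: h=5, probe 5,6,7,8,9 → slot 9
410: h=5, probe 5,6,7,8,9,10 → slot 10
716: h=5, probe 5,6,7,8,9,10,11 → slot 11
735: h=6, probe 6,7,8,9,10,11,12,13 → slot 13
53: h=5, probe 5,6,7,8,9,10,11,12,13,14 → slot 14
Table: [536, ∅, ∅, 168, ∅, 359, 325, 958, 654, 342, 410, 716, 798, 735, 53, ∅, ∅]
Lookup 53: h=5, probe 5,6,7,8,9,10,11,12,13,14 → found at 14.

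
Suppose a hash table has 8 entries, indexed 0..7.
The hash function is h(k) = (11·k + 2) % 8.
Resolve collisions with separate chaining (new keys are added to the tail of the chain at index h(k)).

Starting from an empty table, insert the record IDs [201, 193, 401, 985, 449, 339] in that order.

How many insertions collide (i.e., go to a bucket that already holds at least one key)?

201 → bucket 5
193 → bucket 5 (collision)
401 → bucket 5 (collision)
985 → bucket 5 (collision)
449 → bucket 5 (collision)
339 → bucket 3
Final buckets:
0: ∅
1: ∅
2: ∅
3: 339
4: ∅
5: 201 -> 193 -> 401 -> 985 -> 449
6: ∅
7: ∅

4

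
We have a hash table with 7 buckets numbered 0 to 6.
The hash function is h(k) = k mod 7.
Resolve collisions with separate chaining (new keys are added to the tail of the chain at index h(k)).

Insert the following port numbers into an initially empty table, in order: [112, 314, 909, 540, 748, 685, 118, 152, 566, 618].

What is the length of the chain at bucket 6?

Insert 112: h=0, bucket 0 empty -> new chain.
Insert 314: h=6, bucket 6 empty -> new chain.
Insert 909: h=6, bucket 6 nonempty -> append to chain.
Insert 540: h=1, bucket 1 empty -> new chain.
Insert 748: h=6, bucket 6 nonempty -> append to chain.
Insert 685: h=6, bucket 6 nonempty -> append to chain.
Insert 118: h=6, bucket 6 nonempty -> append to chain.
Insert 152: h=5, bucket 5 empty -> new chain.
Insert 566: h=6, bucket 6 nonempty -> append to chain.
Insert 618: h=2, bucket 2 empty -> new chain.
Final buckets:
0: 112
1: 540
2: 618
3: _
4: _
5: 152
6: 314 -> 909 -> 748 -> 685 -> 118 -> 566

6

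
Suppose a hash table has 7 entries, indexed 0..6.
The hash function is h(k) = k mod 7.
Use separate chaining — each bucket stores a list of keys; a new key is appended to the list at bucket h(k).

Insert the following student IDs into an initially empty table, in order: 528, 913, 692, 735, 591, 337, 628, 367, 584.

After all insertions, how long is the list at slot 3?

Insert 528: h=3, bucket 3 empty -> new chain.
Insert 913: h=3, bucket 3 nonempty -> append to chain.
Insert 692: h=6, bucket 6 empty -> new chain.
Insert 735: h=0, bucket 0 empty -> new chain.
Insert 591: h=3, bucket 3 nonempty -> append to chain.
Insert 337: h=1, bucket 1 empty -> new chain.
Insert 628: h=5, bucket 5 empty -> new chain.
Insert 367: h=3, bucket 3 nonempty -> append to chain.
Insert 584: h=3, bucket 3 nonempty -> append to chain.
Final buckets:
0: 735
1: 337
2: .
3: 528 -> 913 -> 591 -> 367 -> 584
4: .
5: 628
6: 692

5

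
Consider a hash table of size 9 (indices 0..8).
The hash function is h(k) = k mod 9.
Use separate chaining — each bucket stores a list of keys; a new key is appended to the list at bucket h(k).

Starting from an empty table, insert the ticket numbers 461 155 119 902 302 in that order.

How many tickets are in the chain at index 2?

Insert 461: h=2, bucket 2 empty → new chain.
Insert 155: h=2, bucket 2 nonempty → append to chain.
Insert 119: h=2, bucket 2 nonempty → append to chain.
Insert 902: h=2, bucket 2 nonempty → append to chain.
Insert 302: h=5, bucket 5 empty → new chain.
Final buckets:
0: _
1: _
2: 461 -> 155 -> 119 -> 902
3: _
4: _
5: 302
6: _
7: _
8: _

4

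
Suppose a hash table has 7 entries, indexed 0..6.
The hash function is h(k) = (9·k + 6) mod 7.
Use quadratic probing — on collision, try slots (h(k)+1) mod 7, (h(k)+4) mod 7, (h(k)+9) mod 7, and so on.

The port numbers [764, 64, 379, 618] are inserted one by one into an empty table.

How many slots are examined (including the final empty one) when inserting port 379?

Insert 764: h=1, slot 1 empty → index 1.
Insert 64: h=1, slot 1 occupied → index 2.
Insert 379: h=1, slots 1,2 occupied → index 5.
Insert 618: h=3, slot 3 empty → index 3.
Table: [∅, 764, 64, 618, ∅, 379, ∅]

3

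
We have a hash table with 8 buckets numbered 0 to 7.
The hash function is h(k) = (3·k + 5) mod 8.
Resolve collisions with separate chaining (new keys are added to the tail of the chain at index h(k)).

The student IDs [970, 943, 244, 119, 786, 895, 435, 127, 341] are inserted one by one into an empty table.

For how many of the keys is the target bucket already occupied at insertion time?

4

970 → bucket 3
943 → bucket 2
244 → bucket 1
119 → bucket 2 (collision)
786 → bucket 3 (collision)
895 → bucket 2 (collision)
435 → bucket 6
127 → bucket 2 (collision)
341 → bucket 4
Final buckets:
0: -
1: 244
2: 943 -> 119 -> 895 -> 127
3: 970 -> 786
4: 341
5: -
6: 435
7: -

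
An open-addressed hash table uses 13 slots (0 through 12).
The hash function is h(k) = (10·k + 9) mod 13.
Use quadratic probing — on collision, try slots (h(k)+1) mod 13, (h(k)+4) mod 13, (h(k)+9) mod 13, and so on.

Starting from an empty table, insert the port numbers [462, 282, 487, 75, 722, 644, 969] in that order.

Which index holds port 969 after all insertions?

462 hashes to 1; slot 1 is free → place at 1.
282 hashes to 8; slot 8 is free → place at 8.
487 hashes to 4; slot 4 is free → place at 4.
75 hashes to 5; slot 5 is free → place at 5.
722 hashes to 1; 1 taken → place at 2.
644 hashes to 1; 1,2,5 taken → place at 10.
969 hashes to 1; 1,2,5,10,4 taken → place at 0.
Table: [969, 462, 722, ., 487, 75, ., ., 282, ., 644, ., .]

0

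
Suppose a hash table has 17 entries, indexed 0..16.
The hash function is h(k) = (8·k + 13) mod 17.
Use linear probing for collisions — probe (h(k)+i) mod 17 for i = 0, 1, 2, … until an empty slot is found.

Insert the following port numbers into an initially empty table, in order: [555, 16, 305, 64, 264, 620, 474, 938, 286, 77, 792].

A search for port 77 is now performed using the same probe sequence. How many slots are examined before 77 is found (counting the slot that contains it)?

2

Insert 555: h=16, slot 16 empty → index 16.
Insert 16: h=5, slot 5 empty → index 5.
Insert 305: h=5, slot 5 occupied → index 6.
Insert 64: h=15, slot 15 empty → index 15.
Insert 264: h=0, slot 0 empty → index 0.
Insert 620: h=9, slot 9 empty → index 9.
Insert 474: h=14, slot 14 empty → index 14.
Insert 938: h=3, slot 3 empty → index 3.
Insert 286: h=6, slot 6 occupied → index 7.
Insert 77: h=0, slot 0 occupied → index 1.
Insert 792: h=8, slot 8 empty → index 8.
Table: [264, 77, —, 938, —, 16, 305, 286, 792, 620, —, —, —, —, 474, 64, 555]
Lookup 77: h=0, probe 0,1 → found at 1.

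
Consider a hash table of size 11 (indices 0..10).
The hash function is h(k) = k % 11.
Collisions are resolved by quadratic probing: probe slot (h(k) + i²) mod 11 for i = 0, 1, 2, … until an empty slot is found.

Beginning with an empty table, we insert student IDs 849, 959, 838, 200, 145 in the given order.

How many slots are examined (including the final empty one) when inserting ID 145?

5

Insert 849: h=2, slot 2 empty -> index 2.
Insert 959: h=2, slot 2 occupied -> index 3.
Insert 838: h=2, slots 2,3 occupied -> index 6.
Insert 200: h=2, slots 2,3,6 occupied -> index 0.
Insert 145: h=2, slots 2,3,6,0 occupied -> index 7.
Table: [200, _, 849, 959, _, _, 838, 145, _, _, _]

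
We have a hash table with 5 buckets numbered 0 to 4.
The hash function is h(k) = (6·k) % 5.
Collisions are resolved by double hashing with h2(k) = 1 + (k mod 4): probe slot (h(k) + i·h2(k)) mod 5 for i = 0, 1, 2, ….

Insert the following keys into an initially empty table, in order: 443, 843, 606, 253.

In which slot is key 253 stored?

0

Insert 443: h=3, slot 3 empty => index 3.
Insert 843: h=3, h2=4, slot 3 occupied => index 2.
Insert 606: h=1, slot 1 empty => index 1.
Insert 253: h=3, h2=2, slot 3 occupied => index 0.
Table: [253, 606, 843, 443, ∅]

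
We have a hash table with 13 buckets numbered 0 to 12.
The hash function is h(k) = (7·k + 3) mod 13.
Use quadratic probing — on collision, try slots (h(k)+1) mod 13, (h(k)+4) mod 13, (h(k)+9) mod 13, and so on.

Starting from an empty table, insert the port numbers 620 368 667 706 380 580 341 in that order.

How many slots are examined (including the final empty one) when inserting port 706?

620: h=1 -> slot 1
368: h=5 -> slot 5
667: h=5, probe 5,6 -> slot 6
706: h=5, probe 5,6,9 -> slot 9
380: h=11 -> slot 11
580: h=7 -> slot 7
341: h=11, probe 11,12 -> slot 12
Table: [—, 620, —, —, —, 368, 667, 580, —, 706, —, 380, 341]

3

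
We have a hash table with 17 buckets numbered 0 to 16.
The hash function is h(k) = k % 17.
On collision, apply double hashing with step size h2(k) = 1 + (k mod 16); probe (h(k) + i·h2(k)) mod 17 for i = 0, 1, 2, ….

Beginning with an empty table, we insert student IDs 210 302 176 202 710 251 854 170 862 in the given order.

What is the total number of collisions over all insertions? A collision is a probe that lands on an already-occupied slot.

210 hashes to 6; slot 6 is free => place at 6.
302 hashes to 13; slot 13 is free => place at 13.
176 hashes to 6, h2=1; 6 taken => place at 7.
202 hashes to 15; slot 15 is free => place at 15.
710 hashes to 13, h2=7; 13 taken => place at 3.
251 hashes to 13, h2=12; 13 taken => place at 8.
854 hashes to 4; slot 4 is free => place at 4.
170 hashes to 0; slot 0 is free => place at 0.
862 hashes to 12; slot 12 is free => place at 12.
Table: [170, _, _, 710, 854, _, 210, 176, 251, _, _, _, 862, 302, _, 202, _]

3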